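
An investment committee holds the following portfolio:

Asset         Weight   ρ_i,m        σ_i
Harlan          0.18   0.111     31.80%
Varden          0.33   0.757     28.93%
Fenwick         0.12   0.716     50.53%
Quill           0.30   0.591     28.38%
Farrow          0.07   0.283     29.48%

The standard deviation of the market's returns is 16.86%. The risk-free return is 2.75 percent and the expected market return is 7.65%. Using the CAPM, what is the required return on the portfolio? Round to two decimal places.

β_Harlan = 0.111 × 31.80% / 16.86% = 0.2094
β_Varden = 0.757 × 28.93% / 16.86% = 1.2989
β_Fenwick = 0.716 × 50.53% / 16.86% = 2.1459
β_Quill = 0.591 × 28.38% / 16.86% = 0.9948
β_Farrow = 0.283 × 29.48% / 16.86% = 0.4948
β_P = Σ w_i β_i = 0.18×0.2094 + 0.33×1.2989 + 0.12×2.1459 + 0.30×0.9948 + 0.07×0.4948 = 1.0569
MRP = 7.65% − 2.75% = 4.90%
E(R_P) = R_f + β_P × MRP = 2.75% + 1.0569 × 4.90% = 7.93%

7.93%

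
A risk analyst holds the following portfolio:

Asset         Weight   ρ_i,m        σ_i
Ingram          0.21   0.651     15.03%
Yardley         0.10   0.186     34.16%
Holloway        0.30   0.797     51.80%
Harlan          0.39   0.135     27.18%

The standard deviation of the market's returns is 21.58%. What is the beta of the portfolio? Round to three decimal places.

β_Ingram = 0.651 × 15.03% / 21.58% = 0.4534
β_Yardley = 0.186 × 34.16% / 21.58% = 0.2944
β_Holloway = 0.797 × 51.80% / 21.58% = 1.9131
β_Harlan = 0.135 × 27.18% / 21.58% = 0.1700
β_P = Σ w_i β_i = 0.21×0.4534 + 0.10×0.2944 + 0.30×1.9131 + 0.39×0.1700 = 0.7649

0.765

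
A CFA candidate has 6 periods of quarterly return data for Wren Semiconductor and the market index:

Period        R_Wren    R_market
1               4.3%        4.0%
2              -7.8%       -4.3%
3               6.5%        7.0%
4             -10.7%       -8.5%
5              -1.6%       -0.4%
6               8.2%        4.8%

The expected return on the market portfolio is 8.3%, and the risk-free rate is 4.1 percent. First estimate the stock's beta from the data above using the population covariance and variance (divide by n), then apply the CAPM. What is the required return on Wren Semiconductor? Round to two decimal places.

Mean R_i = (4.3 − 7.8 + 6.5 − 10.7 − 1.6 + 8.2) / 6 = -0.1833%
Mean R_m = (4.0 − 4.3 + 7.0 − 8.5 − 0.4 + 4.8) / 6 = 0.4333%
Σ(R_i − R̄_i)(R_m − R̄_m) = 227.6667  ⇒  Cov = 227.6667 / 6 = 37.9445
Σ(R_m − R̄_m)² = 177.8133  ⇒  Var(R_m) = 177.8133 / 6 = 29.6356
β = Cov / Var(R_m) = 37.9445 / 29.6356 = 1.2804
MRP = 8.3% − 4.1% = 4.20%
E(R) = R_f + β × MRP = 4.1% + 1.2804 × 4.2% = 9.48%

9.48%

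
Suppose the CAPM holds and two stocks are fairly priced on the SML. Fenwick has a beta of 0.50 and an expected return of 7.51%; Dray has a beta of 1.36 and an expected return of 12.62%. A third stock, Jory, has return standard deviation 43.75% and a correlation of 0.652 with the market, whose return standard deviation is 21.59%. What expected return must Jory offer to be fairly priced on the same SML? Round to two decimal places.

MRP = (12.62% − 7.51%) / (1.36 − 0.50) = 5.9419%
R_f = 7.51% − 0.50 × 5.9419% = 4.5391%
β_Jory = ρ·σ_i/σ_m = 0.652 × 43.75 / 21.59 = 1.3212
E(R_Jory) = R_f + β × MRP = 4.5391% + 1.3212 × 5.9419% = 12.39%

12.39%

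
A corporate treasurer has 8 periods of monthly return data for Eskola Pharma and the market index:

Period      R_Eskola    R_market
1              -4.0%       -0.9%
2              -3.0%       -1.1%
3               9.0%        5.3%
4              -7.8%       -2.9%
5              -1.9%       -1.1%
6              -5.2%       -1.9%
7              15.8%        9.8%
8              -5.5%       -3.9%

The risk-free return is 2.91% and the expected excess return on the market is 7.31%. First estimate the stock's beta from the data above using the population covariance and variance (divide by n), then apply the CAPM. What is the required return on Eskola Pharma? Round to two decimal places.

15.63%

Mean R_i = (-4.0 − 3.0 + 9.0 − 7.8 − 1.9 − 5.2 + 15.8 − 5.5) / 8 = -0.3250%
Mean R_m = (-0.9 − 1.1 + 5.3 − 2.9 − 1.1 − 1.9 + 9.8 − 3.9) / 8 = 0.4125%
Σ(R_i − R̄_i)(R_m − R̄_m) = 266.5525  ⇒  Cov = 266.5525 / 8 = 33.3191
Σ(R_m − R̄_m)² = 153.2288  ⇒  Var(R_m) = 153.2288 / 8 = 19.1536
β = Cov / Var(R_m) = 33.3191 / 19.1536 = 1.7396
E(R) = R_f + β × MRP = 2.91% + 1.7396 × 7.31% = 15.63%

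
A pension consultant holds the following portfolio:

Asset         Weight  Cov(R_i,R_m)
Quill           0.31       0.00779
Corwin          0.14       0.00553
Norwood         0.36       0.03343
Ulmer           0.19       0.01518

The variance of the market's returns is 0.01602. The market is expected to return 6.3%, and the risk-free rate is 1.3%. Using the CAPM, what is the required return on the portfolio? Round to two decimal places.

6.95%

β_Quill = 0.00779 / 0.01602 = 0.4863
β_Corwin = 0.00553 / 0.01602 = 0.3452
β_Norwood = 0.03343 / 0.01602 = 2.0868
β_Ulmer = 0.01518 / 0.01602 = 0.9476
β_P = Σ w_i β_i = 0.31×0.4863 + 0.14×0.3452 + 0.36×2.0868 + 0.19×0.9476 = 1.1304
MRP = 6.3% − 1.3% = 5.00%
E(R_P) = R_f + β_P × MRP = 1.3% + 1.1304 × 5.0% = 6.95%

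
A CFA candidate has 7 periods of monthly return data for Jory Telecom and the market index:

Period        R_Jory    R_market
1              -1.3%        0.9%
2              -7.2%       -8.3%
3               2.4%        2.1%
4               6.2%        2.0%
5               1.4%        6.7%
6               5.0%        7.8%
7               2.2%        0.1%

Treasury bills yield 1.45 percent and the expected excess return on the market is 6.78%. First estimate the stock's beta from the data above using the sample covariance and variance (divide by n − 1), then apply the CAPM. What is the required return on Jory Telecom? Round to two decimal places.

Mean R_i = (-1.3 − 7.2 + 2.4 + 6.2 + 1.4 + 5.0 + 2.2) / 7 = 1.2429%
Mean R_m = (0.9 − 8.3 + 2.1 + 2.0 + 6.7 + 7.8 + 0.1) / 7 = 1.6143%
Σ(R_i − R̄_i)(R_m − R̄_m) = 110.5857  ⇒  Cov = 110.5857 / 6 = 18.4310
Σ(R_m − R̄_m)² = 165.6086  ⇒  Var(R_m) = 165.6086 / 6 = 27.6014
β = Cov / Var(R_m) = 18.4310 / 27.6014 = 0.6678
E(R) = R_f + β × MRP = 1.45% + 0.6678 × 6.78% = 5.98%

5.98%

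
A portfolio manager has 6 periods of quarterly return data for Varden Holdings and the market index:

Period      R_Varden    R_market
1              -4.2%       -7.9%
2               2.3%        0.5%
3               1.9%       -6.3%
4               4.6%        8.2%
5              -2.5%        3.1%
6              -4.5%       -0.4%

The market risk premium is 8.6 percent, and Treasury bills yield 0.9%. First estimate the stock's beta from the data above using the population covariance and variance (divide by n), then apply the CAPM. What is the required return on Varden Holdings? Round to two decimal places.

3.46%

Mean R_i = (-4.2 + 2.3 + 1.9 + 4.6 − 2.5 − 4.5) / 6 = -0.4000%
Mean R_m = (-7.9 + 0.5 − 6.3 + 8.2 + 3.1 − 0.4) / 6 = -0.4667%
Σ(R_i − R̄_i)(R_m − R̄_m) = 53.0100  ⇒  Cov = 53.0100 / 6 = 8.8350
Σ(R_m − R̄_m)² = 178.0533  ⇒  Var(R_m) = 178.0533 / 6 = 29.6756
β = Cov / Var(R_m) = 8.8350 / 29.6756 = 0.2977
E(R) = R_f + β × MRP = 0.9% + 0.2977 × 8.6% = 3.46%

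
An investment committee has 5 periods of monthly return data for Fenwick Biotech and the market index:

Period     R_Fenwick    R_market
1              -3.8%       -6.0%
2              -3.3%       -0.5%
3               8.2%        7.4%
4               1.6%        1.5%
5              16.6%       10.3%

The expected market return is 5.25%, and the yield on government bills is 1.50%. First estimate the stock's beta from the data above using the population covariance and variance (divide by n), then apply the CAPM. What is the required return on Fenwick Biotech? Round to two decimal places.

6.20%

Mean R_i = (-3.8 − 3.3 + 8.2 + 1.6 + 16.6) / 5 = 3.8600%
Mean R_m = (-6.0 − 0.5 + 7.4 + 1.5 + 10.3) / 5 = 2.5400%
Σ(R_i − R̄_i)(R_m − R̄_m) = 209.4880  ⇒  Cov = 209.4880 / 5 = 41.8976
Σ(R_m − R̄_m)² = 167.0920  ⇒  Var(R_m) = 167.0920 / 5 = 33.4184
β = Cov / Var(R_m) = 41.8976 / 33.4184 = 1.2537
MRP = 5.25% − 1.50% = 3.75%
E(R) = R_f + β × MRP = 1.50% + 1.2537 × 3.75% = 6.20%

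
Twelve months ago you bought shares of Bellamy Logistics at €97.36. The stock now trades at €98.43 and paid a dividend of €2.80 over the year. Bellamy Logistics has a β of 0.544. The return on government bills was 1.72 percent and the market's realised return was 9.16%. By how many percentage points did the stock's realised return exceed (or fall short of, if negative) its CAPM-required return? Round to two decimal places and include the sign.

Realised HPR = (P1 + D1 − P0) / P0 = (98.43 + 2.80 − 97.36) / 97.36 = 3.87 / 97.36 = 3.9749%
MRP = 9.16% − 1.72% = 7.44%
CAPM required = R_f + β·MRP = 1.72% + 0.544 × 7.44% = 5.76736%
α = realised − required = 3.9749% − 5.76736% = -1.79%

-1.79%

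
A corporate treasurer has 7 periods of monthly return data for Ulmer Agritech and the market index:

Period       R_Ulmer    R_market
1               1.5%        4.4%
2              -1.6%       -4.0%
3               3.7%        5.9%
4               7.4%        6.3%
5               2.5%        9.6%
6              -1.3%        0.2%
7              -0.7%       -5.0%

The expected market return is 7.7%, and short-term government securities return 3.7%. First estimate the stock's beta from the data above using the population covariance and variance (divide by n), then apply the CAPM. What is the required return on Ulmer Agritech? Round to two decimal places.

Mean R_i = (1.5 − 1.6 + 3.7 + 7.4 + 2.5 − 1.3 − 0.7) / 7 = 1.6429%
Mean R_m = (4.4 − 4.0 + 5.9 + 6.3 + 9.6 + 0.2 − 5.0) / 7 = 2.4857%
Σ(R_i − R̄_i)(R_m − R̄_m) = 80.1043  ⇒  Cov = 80.1043 / 7 = 11.4435
Σ(R_m − R̄_m)² = 183.8086  ⇒  Var(R_m) = 183.8086 / 7 = 26.2584
β = Cov / Var(R_m) = 11.4435 / 26.2584 = 0.4358
MRP = 7.7% − 3.7% = 4.00%
E(R) = R_f + β × MRP = 3.7% + 0.4358 × 4.0% = 5.44%

5.44%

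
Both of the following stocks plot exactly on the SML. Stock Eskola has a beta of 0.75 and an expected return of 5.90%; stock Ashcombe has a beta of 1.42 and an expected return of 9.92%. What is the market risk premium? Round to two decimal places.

Both satisfy E(R) = R_f + β·MRP, so the slope of the SML is
MRP = (9.92% − 5.90%) / (1.42 − 0.75) = 4.02% / 0.67 = 6.0000%

6.00%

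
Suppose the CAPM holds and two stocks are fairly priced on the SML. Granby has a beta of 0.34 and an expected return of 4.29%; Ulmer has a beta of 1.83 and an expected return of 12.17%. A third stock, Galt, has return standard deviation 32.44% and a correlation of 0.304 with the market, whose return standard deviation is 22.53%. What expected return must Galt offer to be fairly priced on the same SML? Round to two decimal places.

4.81%

MRP = (12.17% − 4.29%) / (1.83 − 0.34) = 5.2886%
R_f = 4.29% − 0.34 × 5.2886% = 2.4919%
β_Galt = ρ·σ_i/σ_m = 0.304 × 32.44 / 22.53 = 0.4377
E(R_Galt) = R_f + β × MRP = 2.4919% + 0.4377 × 5.2886% = 4.81%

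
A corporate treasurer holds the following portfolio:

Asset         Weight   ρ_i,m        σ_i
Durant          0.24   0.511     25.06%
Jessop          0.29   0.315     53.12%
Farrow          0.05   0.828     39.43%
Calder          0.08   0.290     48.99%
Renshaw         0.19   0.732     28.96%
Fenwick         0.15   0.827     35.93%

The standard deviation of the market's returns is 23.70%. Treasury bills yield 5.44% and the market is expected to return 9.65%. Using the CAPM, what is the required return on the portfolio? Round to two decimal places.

β_Durant = 0.511 × 25.06% / 23.70% = 0.5403
β_Jessop = 0.315 × 53.12% / 23.70% = 0.7060
β_Farrow = 0.828 × 39.43% / 23.70% = 1.3776
β_Calder = 0.290 × 48.99% / 23.70% = 0.5995
β_Renshaw = 0.732 × 28.96% / 23.70% = 0.8945
β_Fenwick = 0.827 × 35.93% / 23.70% = 1.2538
β_P = Σ w_i β_i = 0.24×0.5403 + 0.29×0.7060 + 0.05×1.3776 + 0.08×0.5995 + 0.19×0.8945 + 0.15×1.2538 = 0.8093
MRP = 9.65% − 5.44% = 4.21%
E(R_P) = R_f + β_P × MRP = 5.44% + 0.8093 × 4.21% = 8.85%

8.85%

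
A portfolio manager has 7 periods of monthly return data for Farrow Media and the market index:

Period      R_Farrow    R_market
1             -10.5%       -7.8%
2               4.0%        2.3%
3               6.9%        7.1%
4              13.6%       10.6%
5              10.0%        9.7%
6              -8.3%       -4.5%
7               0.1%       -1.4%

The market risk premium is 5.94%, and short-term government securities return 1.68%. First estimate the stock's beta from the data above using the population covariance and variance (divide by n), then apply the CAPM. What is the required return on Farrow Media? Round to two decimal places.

Mean R_i = (-10.5 + 4.0 + 6.9 + 13.6 + 10.0 − 8.3 + 0.1) / 7 = 2.2571%
Mean R_m = (-7.8 + 2.3 + 7.1 + 10.6 + 9.7 − 4.5 − 1.4) / 7 = 2.2857%
Σ(R_i − R̄_i)(R_m − R̄_m) = 382.3457  ⇒  Cov = 382.3457 / 7 = 54.6208
Σ(R_m − R̄_m)² = 308.6286  ⇒  Var(R_m) = 308.6286 / 7 = 44.0898
β = Cov / Var(R_m) = 54.6208 / 44.0898 = 1.2389
E(R) = R_f + β × MRP = 1.68% + 1.2389 × 5.94% = 9.04%

9.04%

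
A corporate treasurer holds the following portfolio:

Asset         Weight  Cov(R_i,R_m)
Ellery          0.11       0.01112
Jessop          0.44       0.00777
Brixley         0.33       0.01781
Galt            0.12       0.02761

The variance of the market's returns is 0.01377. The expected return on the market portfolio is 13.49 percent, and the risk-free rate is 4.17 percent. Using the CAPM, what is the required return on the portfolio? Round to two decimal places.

13.53%

β_Ellery = 0.01112 / 0.01377 = 0.8076
β_Jessop = 0.00777 / 0.01377 = 0.5643
β_Brixley = 0.01781 / 0.01377 = 1.2934
β_Galt = 0.02761 / 0.01377 = 2.0051
β_P = Σ w_i β_i = 0.11×0.8076 + 0.44×0.5643 + 0.33×1.2934 + 0.12×2.0051 = 1.0046
MRP = 13.49% − 4.17% = 9.32%
E(R_P) = R_f + β_P × MRP = 4.17% + 1.0046 × 9.32% = 13.53%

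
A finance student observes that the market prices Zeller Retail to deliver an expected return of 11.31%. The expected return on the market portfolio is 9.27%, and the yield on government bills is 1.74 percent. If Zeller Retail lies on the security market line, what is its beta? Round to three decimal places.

1.271

MRP = 9.27% − 1.74% = 7.53%
β = (E(R) − R_f) / MRP = (11.31% − 1.74%) / 7.53% = 9.57% / 7.53% = 1.271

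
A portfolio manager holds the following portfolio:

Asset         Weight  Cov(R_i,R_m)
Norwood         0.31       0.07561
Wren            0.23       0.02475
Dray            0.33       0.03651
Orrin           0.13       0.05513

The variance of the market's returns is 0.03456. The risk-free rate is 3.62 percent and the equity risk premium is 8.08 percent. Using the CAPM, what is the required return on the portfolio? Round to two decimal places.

14.92%

β_Norwood = 0.07561 / 0.03456 = 2.1878
β_Wren = 0.02475 / 0.03456 = 0.7161
β_Dray = 0.03651 / 0.03456 = 1.0564
β_Orrin = 0.05513 / 0.03456 = 1.5952
β_P = Σ w_i β_i = 0.31×2.1878 + 0.23×0.7161 + 0.33×1.0564 + 0.13×1.5952 = 1.3989
E(R_P) = R_f + β_P × MRP = 3.62% + 1.3989 × 8.08% = 14.92%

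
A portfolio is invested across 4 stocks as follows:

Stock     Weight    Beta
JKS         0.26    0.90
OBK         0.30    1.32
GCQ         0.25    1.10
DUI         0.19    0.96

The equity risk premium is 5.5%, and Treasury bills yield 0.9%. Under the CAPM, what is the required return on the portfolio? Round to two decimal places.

6.88%

β_P = Σ w_i β_i = 0.26×0.90 + 0.30×1.32 + 0.25×1.10 + 0.19×0.96 = 1.0874
E(R_P) = R_f + β_P × MRP = 0.9% + 1.0874 × 5.5% = 6.88%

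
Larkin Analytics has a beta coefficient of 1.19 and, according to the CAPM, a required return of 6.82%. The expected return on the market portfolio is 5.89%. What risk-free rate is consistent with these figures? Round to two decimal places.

E(R) = R_f + β(E(R_m) − R_f) = R_f(1 − β) + β·E(R_m)
6.82% = R_f × (1 − 1.19) + 1.19 × 5.89%
6.82% = R_f × -0.19 + 7.0091%
R_f = (6.82% − 7.0091%) / -0.19 = 1.00%

1.00%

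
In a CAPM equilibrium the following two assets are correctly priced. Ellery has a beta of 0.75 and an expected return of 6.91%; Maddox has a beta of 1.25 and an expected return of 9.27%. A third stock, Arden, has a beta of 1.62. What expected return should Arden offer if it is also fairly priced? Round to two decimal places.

MRP (SML slope) = (9.27% − 6.91%) / (1.25 − 0.75) = 2.36% / 0.50 = 4.7200%
R_f (intercept) = 6.91% − 0.75 × 4.7200% = 3.3700%
E(R_Arden) = R_f + β × MRP = 3.3700% + 1.62 × 4.7200% = 11.02%

11.02%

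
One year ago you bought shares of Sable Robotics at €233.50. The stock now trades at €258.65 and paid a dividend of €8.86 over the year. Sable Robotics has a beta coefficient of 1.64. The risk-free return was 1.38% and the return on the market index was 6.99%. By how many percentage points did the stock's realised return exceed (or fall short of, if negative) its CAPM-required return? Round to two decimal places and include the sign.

+3.98%

Realised HPR = (P1 + D1 − P0) / P0 = (258.65 + 8.86 − 233.50) / 233.50 = 34.01 / 233.50 = 14.5653%
MRP = 6.99% − 1.38% = 5.61%
CAPM required = R_f + β·MRP = 1.38% + 1.64 × 5.61% = 10.5804%
α = realised − required = 14.5653% − 10.5804% = +3.98%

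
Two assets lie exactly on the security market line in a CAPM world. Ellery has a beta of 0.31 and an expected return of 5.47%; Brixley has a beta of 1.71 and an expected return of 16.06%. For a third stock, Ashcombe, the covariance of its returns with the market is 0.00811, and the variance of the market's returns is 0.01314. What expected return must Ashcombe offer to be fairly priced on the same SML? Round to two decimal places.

7.79%

MRP = (16.06% − 5.47%) / (1.71 − 0.31) = 7.5643%
R_f = 5.47% − 0.31 × 7.5643% = 3.1251%
β_Ashcombe = Cov / Var(R_m) = 0.00811 / 0.01314 = 0.6172
E(R_Ashcombe) = R_f + β × MRP = 3.1251% + 0.6172 × 7.5643% = 7.79%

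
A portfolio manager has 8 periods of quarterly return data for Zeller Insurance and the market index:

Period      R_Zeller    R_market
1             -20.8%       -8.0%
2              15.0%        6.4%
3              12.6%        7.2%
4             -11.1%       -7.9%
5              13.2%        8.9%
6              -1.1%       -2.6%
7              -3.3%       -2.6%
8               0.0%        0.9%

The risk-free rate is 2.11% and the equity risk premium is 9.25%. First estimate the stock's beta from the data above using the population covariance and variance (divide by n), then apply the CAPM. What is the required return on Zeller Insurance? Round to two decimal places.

18.96%

Mean R_i = (-20.8 + 15.0 + 12.6 − 11.1 + 13.2 − 1.1 − 3.3 + 0.0) / 8 = 0.5625%
Mean R_m = (-8.0 + 6.4 + 7.2 − 7.9 + 8.9 − 2.6 − 2.6 + 0.9) / 8 = 0.2875%
Σ(R_i − R̄_i)(R_m − R̄_m) = 568.4363  ⇒  Cov = 568.4363 / 8 = 71.0545
Σ(R_m − R̄_m)² = 312.0888  ⇒  Var(R_m) = 312.0888 / 8 = 39.0111
β = Cov / Var(R_m) = 71.0545 / 39.0111 = 1.8214
E(R) = R_f + β × MRP = 2.11% + 1.8214 × 9.25% = 18.96%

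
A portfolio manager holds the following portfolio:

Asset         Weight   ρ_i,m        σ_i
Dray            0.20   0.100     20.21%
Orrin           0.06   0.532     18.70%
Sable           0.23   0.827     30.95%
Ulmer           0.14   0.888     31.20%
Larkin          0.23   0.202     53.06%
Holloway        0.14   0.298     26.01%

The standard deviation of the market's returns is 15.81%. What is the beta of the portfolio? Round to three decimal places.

0.906

β_Dray = 0.100 × 20.21% / 15.81% = 0.1278
β_Orrin = 0.532 × 18.70% / 15.81% = 0.6292
β_Sable = 0.827 × 30.95% / 15.81% = 1.6190
β_Ulmer = 0.888 × 31.20% / 15.81% = 1.7524
β_Larkin = 0.202 × 53.06% / 15.81% = 0.6779
β_Holloway = 0.298 × 26.01% / 15.81% = 0.4903
β_P = Σ w_i β_i = 0.20×0.1278 + 0.06×0.6292 + 0.23×1.6190 + 0.14×1.7524 + 0.23×0.6779 + 0.14×0.4903 = 0.9056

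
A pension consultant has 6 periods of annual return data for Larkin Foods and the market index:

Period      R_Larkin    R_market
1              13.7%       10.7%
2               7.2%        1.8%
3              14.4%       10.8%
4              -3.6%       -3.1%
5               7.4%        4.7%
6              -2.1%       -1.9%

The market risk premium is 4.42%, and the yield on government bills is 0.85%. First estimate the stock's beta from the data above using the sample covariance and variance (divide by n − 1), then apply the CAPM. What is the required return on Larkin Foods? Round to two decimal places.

6.28%

Mean R_i = (13.7 + 7.2 + 14.4 − 3.6 + 7.4 − 2.1) / 6 = 6.1667%
Mean R_m = (10.7 + 1.8 + 10.8 − 3.1 + 4.7 − 1.9) / 6 = 3.8333%
Σ(R_i − R̄_i)(R_m − R̄_m) = 223.1667  ⇒  Cov = 223.1667 / 5 = 44.6333
Σ(R_m − R̄_m)² = 181.5133  ⇒  Var(R_m) = 181.5133 / 5 = 36.3027
β = Cov / Var(R_m) = 44.6333 / 36.3027 = 1.2295
E(R) = R_f + β × MRP = 0.85% + 1.2295 × 4.42% = 6.28%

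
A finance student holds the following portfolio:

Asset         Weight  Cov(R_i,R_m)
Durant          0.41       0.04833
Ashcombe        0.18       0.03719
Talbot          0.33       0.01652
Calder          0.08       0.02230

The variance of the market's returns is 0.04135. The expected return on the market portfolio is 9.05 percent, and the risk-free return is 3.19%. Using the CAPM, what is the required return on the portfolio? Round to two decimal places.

β_Durant = 0.04833 / 0.04135 = 1.1688
β_Ashcombe = 0.03719 / 0.04135 = 0.8994
β_Talbot = 0.01652 / 0.04135 = 0.3995
β_Calder = 0.02230 / 0.04135 = 0.5393
β_P = Σ w_i β_i = 0.41×1.1688 + 0.18×0.8994 + 0.33×0.3995 + 0.08×0.5393 = 0.8161
MRP = 9.05% − 3.19% = 5.86%
E(R_P) = R_f + β_P × MRP = 3.19% + 0.8161 × 5.86% = 7.97%

7.97%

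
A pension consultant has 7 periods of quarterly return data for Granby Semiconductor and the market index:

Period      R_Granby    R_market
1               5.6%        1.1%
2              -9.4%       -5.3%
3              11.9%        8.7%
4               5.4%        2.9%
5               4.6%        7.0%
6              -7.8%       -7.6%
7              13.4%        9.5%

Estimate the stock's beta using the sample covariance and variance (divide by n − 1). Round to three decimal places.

1.243

Mean R_i = (5.6 − 9.4 + 11.9 + 5.4 + 4.6 − 7.8 + 13.4) / 7 = 3.3857%
Mean R_m = (1.1 − 5.3 + 8.7 + 2.9 + 7.0 − 7.6 + 9.5) / 7 = 2.3286%
Σ(R_i − R̄_i)(R_m − R̄_m) = 338.7629  ⇒  Cov = 338.7629 / 6 = 56.4605
Σ(R_m − R̄_m)² = 272.4543  ⇒  Var(R_m) = 272.4543 / 6 = 45.4091
β = Cov / Var(R_m) = 56.4605 / 45.4091 = 1.2434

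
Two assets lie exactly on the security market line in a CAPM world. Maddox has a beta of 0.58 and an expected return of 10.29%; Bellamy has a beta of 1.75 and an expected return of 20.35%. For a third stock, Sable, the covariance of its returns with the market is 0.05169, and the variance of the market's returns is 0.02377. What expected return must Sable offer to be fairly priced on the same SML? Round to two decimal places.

24.00%

MRP = (20.35% − 10.29%) / (1.75 − 0.58) = 8.5983%
R_f = 10.29% − 0.58 × 8.5983% = 5.3030%
β_Sable = Cov / Var(R_m) = 0.05169 / 0.02377 = 2.1746
E(R_Sable) = R_f + β × MRP = 5.3030% + 2.1746 × 8.5983% = 24.00%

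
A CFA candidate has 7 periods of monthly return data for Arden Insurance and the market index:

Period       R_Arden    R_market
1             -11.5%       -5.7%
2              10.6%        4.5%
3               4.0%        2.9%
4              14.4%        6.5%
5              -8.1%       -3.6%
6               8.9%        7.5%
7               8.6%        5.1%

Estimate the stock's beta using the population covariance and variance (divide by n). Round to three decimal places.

Mean R_i = (-11.5 + 10.6 + 4.0 + 14.4 − 8.1 + 8.9 + 8.6) / 7 = 3.8429%
Mean R_m = (-5.7 + 4.5 + 2.9 + 6.5 − 3.6 + 7.5 + 5.1) / 7 = 2.4571%
Σ(R_i − R̄_i)(R_m − R̄_m) = 292.1229  ⇒  Cov = 292.1229 / 7 = 41.7318
Σ(R_m − R̄_m)² = 156.3571  ⇒  Var(R_m) = 156.3571 / 7 = 22.3367
β = Cov / Var(R_m) = 41.7318 / 22.3367 = 1.8683

1.868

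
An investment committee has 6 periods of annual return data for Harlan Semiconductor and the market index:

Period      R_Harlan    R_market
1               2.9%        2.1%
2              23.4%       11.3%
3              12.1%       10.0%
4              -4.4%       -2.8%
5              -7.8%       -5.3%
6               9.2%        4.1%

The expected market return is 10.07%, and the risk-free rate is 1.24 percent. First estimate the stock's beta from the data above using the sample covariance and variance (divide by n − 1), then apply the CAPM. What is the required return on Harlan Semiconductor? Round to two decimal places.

15.89%

Mean R_i = (2.9 + 23.4 + 12.1 − 4.4 − 7.8 + 9.2) / 6 = 5.9000%
Mean R_m = (2.1 + 11.3 + 10.0 − 2.8 − 5.3 + 4.1) / 6 = 3.2333%
Σ(R_i − R̄_i)(R_m − R̄_m) = 368.4300  ⇒  Cov = 368.4300 / 5 = 73.6860
Σ(R_m − R̄_m)² = 222.1133  ⇒  Var(R_m) = 222.1133 / 5 = 44.4227
β = Cov / Var(R_m) = 73.6860 / 44.4227 = 1.6587
MRP = 10.07% − 1.24% = 8.83%
E(R) = R_f + β × MRP = 1.24% + 1.6587 × 8.83% = 15.89%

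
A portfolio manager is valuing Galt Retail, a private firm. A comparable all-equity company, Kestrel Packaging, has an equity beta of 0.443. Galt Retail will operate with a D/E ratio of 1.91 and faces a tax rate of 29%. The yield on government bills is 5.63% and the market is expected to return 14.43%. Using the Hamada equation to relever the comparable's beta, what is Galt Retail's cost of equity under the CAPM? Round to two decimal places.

14.82%

β_L = β_U × [1 + (1 − t)(D/E)] = 0.443 × [1 + (1 − 0.29) × 1.91]
    = 0.443 × [1 + 0.71 × 1.91] = 0.443 × 2.3561 = 1.0438
MRP = 14.43% − 5.63% = 8.80%
E(R) = R_f + β_L × MRP = 5.63% + 1.0438 × 8.80% = 14.82%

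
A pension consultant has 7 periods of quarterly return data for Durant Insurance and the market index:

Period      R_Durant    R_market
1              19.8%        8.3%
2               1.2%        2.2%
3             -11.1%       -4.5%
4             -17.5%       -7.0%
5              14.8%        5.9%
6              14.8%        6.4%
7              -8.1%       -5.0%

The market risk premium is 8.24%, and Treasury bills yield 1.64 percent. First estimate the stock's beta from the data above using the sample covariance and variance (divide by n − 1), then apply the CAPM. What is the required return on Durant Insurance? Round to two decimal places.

Mean R_i = (19.8 + 1.2 − 11.1 − 17.5 + 14.8 + 14.8 − 8.1) / 7 = 1.9857%
Mean R_m = (8.3 + 2.2 − 4.5 − 7.0 + 5.9 + 6.4 − 5.0) / 7 = 0.9000%
Σ(R_i − R̄_i)(R_m − R̄_m) = 549.4600  ⇒  Cov = 549.4600 / 6 = 91.5767
Σ(R_m − R̄_m)² = 238.0800  ⇒  Var(R_m) = 238.0800 / 6 = 39.6800
β = Cov / Var(R_m) = 91.5767 / 39.6800 = 2.3079
E(R) = R_f + β × MRP = 1.64% + 2.3079 × 8.24% = 20.66%

20.66%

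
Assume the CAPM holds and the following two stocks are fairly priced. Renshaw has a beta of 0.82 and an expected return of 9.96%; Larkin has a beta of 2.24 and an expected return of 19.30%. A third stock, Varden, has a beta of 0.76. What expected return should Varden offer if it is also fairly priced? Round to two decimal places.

9.57%

MRP (SML slope) = (19.30% − 9.96%) / (2.24 − 0.82) = 9.34% / 1.42 = 6.5775%
R_f (intercept) = 9.96% − 0.82 × 6.5775% = 4.5665%
E(R_Varden) = R_f + β × MRP = 4.5665% + 0.76 × 6.5775% = 9.57%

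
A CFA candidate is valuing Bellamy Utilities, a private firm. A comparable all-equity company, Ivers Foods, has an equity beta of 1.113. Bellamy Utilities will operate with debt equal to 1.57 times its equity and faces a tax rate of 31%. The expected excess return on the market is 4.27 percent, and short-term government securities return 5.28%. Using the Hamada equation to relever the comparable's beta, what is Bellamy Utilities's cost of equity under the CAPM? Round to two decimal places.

β_L = β_U × [1 + (1 − t)(D/E)] = 1.113 × [1 + (1 − 0.31) × 1.57]
    = 1.113 × [1 + 0.69 × 1.57] = 1.113 × 2.0833 = 2.3187
E(R) = R_f + β_L × MRP = 5.28% + 2.3187 × 4.27% = 15.18%

15.18%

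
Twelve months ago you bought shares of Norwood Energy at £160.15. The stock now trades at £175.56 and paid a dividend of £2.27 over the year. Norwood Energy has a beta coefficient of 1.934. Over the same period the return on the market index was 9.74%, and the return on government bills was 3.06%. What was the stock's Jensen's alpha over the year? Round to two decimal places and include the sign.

Realised HPR = (P1 + D1 − P0) / P0 = (175.56 + 2.27 − 160.15) / 160.15 = 17.68 / 160.15 = 11.0397%
MRP = 9.74% − 3.06% = 6.68%
CAPM required = R_f + β·MRP = 3.06% + 1.934 × 6.68% = 15.97912%
α = realised − required = 11.0397% − 15.97912% = -4.94%

-4.94%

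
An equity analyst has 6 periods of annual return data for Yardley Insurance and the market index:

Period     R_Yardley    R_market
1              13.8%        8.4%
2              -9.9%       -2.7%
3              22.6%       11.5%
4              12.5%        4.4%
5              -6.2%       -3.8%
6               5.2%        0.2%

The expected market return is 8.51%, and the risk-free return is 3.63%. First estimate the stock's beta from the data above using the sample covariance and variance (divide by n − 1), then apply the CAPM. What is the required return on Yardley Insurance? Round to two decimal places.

13.09%

Mean R_i = (13.8 − 9.9 + 22.6 + 12.5 − 6.2 + 5.2) / 6 = 6.3333%
Mean R_m = (8.4 − 2.7 + 11.5 + 4.4 − 3.8 + 0.2) / 6 = 3.0000%
Σ(R_i − R̄_i)(R_m − R̄_m) = 368.1500  ⇒  Cov = 368.1500 / 5 = 73.6300
Σ(R_m − R̄_m)² = 189.9400  ⇒  Var(R_m) = 189.9400 / 5 = 37.9880
β = Cov / Var(R_m) = 73.6300 / 37.9880 = 1.9382
MRP = 8.51% − 3.63% = 4.88%
E(R) = R_f + β × MRP = 3.63% + 1.9382 × 4.88% = 13.09%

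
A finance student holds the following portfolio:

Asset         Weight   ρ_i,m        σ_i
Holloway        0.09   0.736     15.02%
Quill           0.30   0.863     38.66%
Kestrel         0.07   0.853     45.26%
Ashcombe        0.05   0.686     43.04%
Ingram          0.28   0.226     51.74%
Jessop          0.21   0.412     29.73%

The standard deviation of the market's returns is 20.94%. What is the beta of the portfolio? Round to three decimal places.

β_Holloway = 0.736 × 15.02% / 20.94% = 0.5279
β_Quill = 0.863 × 38.66% / 20.94% = 1.5933
β_Kestrel = 0.853 × 45.26% / 20.94% = 1.8437
β_Ashcombe = 0.686 × 43.04% / 20.94% = 1.4100
β_Ingram = 0.226 × 51.74% / 20.94% = 0.5584
β_Jessop = 0.412 × 29.73% / 20.94% = 0.5849
β_P = Σ w_i β_i = 0.09×0.5279 + 0.30×1.5933 + 0.07×1.8437 + 0.05×1.4100 + 0.28×0.5584 + 0.21×0.5849 = 1.0042

1.004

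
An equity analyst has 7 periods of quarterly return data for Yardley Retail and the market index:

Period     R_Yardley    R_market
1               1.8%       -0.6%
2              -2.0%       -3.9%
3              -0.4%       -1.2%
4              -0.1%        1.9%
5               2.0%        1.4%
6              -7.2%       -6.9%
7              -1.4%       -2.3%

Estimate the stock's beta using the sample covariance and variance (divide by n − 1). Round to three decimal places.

Mean R_i = (1.8 − 2.0 − 0.4 − 0.1 + 2.0 − 7.2 − 1.4) / 7 = -1.0429%
Mean R_m = (-0.6 − 3.9 − 1.2 + 1.9 + 1.4 − 6.9 − 2.3) / 7 = -1.6571%
Σ(R_i − R̄_i)(R_m − R̄_m) = 50.6129  ⇒  Cov = 50.6129 / 6 = 8.4355
Σ(R_m − R̄_m)² = 56.2571  ⇒  Var(R_m) = 56.2571 / 6 = 9.3762
β = Cov / Var(R_m) = 8.4355 / 9.3762 = 0.8997

0.900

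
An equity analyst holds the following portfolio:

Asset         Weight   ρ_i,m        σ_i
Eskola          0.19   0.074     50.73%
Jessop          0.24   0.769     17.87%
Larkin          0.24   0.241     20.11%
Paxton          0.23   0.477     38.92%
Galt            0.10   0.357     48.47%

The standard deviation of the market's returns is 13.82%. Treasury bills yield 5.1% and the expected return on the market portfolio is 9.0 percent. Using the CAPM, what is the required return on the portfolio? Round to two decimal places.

β_Eskola = 0.074 × 50.73% / 13.82% = 0.2716
β_Jessop = 0.769 × 17.87% / 13.82% = 0.9944
β_Larkin = 0.241 × 20.11% / 13.82% = 0.3507
β_Paxton = 0.477 × 38.92% / 13.82% = 1.3433
β_Galt = 0.357 × 48.47% / 13.82% = 1.2521
β_P = Σ w_i β_i = 0.19×0.2716 + 0.24×0.9944 + 0.24×0.3507 + 0.23×1.3433 + 0.10×1.2521 = 0.8086
MRP = 9.0% − 5.1% = 3.90%
E(R_P) = R_f + β_P × MRP = 5.1% + 0.8086 × 3.9% = 8.25%

8.25%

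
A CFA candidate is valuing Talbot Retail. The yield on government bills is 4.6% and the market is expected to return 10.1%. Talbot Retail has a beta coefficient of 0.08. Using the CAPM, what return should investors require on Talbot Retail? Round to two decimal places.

Market risk premium = E(R_m) − R_f = 10.1% − 4.6% = 5.50%
E(R) = R_f + β × MRP = 4.6% + 0.08 × 5.5% = 5.04%

5.04%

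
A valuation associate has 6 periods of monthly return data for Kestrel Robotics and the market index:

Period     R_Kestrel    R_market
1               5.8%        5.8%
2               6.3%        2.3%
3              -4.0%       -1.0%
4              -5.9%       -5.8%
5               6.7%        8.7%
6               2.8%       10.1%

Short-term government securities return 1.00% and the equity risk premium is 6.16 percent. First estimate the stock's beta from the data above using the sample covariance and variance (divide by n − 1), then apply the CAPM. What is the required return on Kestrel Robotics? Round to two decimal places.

Mean R_i = (5.8 + 6.3 − 4.0 − 5.9 + 6.7 + 2.8) / 6 = 1.9500%
Mean R_m = (5.8 + 2.3 − 1.0 − 5.8 + 8.7 + 10.1) / 6 = 3.3500%
Σ(R_i − R̄_i)(R_m − R̄_m) = 133.7250  ⇒  Cov = 133.7250 / 5 = 26.7450
Σ(R_m − R̄_m)² = 183.9350  ⇒  Var(R_m) = 183.9350 / 5 = 36.7870
β = Cov / Var(R_m) = 26.7450 / 36.7870 = 0.7270
E(R) = R_f + β × MRP = 1.00% + 0.7270 × 6.16% = 5.48%

5.48%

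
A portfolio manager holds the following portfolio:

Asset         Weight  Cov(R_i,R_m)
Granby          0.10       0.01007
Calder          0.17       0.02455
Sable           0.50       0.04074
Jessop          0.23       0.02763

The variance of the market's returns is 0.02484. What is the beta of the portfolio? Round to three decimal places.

β_Granby = 0.01007 / 0.02484 = 0.4054
β_Calder = 0.02455 / 0.02484 = 0.9883
β_Sable = 0.04074 / 0.02484 = 1.6401
β_Jessop = 0.02763 / 0.02484 = 1.1123
β_P = Σ w_i β_i = 0.10×0.4054 + 0.17×0.9883 + 0.50×1.6401 + 0.23×1.1123 = 1.2844

1.284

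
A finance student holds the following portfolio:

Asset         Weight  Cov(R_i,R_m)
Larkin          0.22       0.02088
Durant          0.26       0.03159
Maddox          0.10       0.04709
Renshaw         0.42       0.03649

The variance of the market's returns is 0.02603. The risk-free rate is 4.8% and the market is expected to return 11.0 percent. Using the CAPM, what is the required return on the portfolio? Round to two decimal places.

12.62%

β_Larkin = 0.02088 / 0.02603 = 0.8022
β_Durant = 0.03159 / 0.02603 = 1.2136
β_Maddox = 0.04709 / 0.02603 = 1.8091
β_Renshaw = 0.03649 / 0.02603 = 1.4018
β_P = Σ w_i β_i = 0.22×0.8022 + 0.26×1.2136 + 0.10×1.8091 + 0.42×1.4018 = 1.2617
MRP = 11.0% − 4.8% = 6.20%
E(R_P) = R_f + β_P × MRP = 4.8% + 1.2617 × 6.2% = 12.62%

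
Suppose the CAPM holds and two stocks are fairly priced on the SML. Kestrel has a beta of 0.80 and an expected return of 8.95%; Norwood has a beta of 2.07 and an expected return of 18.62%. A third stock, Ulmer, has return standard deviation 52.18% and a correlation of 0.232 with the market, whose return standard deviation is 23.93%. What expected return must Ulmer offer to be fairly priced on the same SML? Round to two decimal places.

MRP = (18.62% − 8.95%) / (2.07 − 0.80) = 7.6142%
R_f = 8.95% − 0.80 × 7.6142% = 2.8586%
β_Ulmer = ρ·σ_i/σ_m = 0.232 × 52.18 / 23.93 = 0.5059
E(R_Ulmer) = R_f + β × MRP = 2.8586% + 0.5059 × 7.6142% = 6.71%

6.71%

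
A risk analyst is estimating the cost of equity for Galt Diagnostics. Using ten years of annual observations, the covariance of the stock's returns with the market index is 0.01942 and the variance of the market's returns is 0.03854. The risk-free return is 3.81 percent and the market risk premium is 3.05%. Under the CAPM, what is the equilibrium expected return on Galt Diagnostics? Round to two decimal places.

β = Cov(R_i, R_m) / Var(R_m) = 0.01942 / 0.03854 = 0.5039
E(R) = R_f + β × MRP = 3.81% + 0.5039 × 3.05% = 5.35%

5.35%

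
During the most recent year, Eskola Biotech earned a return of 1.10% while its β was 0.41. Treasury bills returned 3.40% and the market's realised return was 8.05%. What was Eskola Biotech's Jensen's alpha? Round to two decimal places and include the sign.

-4.21%

Market excess return = 8.05% − 3.40% = 4.65%
CAPM benchmark = R_f + β(R_m − R_f) = 3.40% + 0.41 × 4.65% = 5.3065%
α = actual − benchmark = 1.10% − 5.3065% = -4.21%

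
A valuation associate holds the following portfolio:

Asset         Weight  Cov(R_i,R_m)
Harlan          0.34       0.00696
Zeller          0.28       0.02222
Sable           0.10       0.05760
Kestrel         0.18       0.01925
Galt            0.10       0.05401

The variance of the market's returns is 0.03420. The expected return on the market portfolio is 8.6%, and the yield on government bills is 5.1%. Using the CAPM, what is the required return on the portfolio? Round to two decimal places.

β_Harlan = 0.00696 / 0.03420 = 0.2035
β_Zeller = 0.02222 / 0.03420 = 0.6497
β_Sable = 0.05760 / 0.03420 = 1.6842
β_Kestrel = 0.01925 / 0.03420 = 0.5629
β_Galt = 0.05401 / 0.03420 = 1.5792
β_P = Σ w_i β_i = 0.34×0.2035 + 0.28×0.6497 + 0.10×1.6842 + 0.18×0.5629 + 0.10×1.5792 = 0.6788
MRP = 8.6% − 5.1% = 3.50%
E(R_P) = R_f + β_P × MRP = 5.1% + 0.6788 × 3.5% = 7.48%

7.48%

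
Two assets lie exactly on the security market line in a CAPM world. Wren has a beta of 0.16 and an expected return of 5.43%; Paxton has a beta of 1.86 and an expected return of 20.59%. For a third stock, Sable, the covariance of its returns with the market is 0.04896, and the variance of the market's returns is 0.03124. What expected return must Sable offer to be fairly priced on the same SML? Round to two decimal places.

17.98%

MRP = (20.59% − 5.43%) / (1.86 − 0.16) = 8.9176%
R_f = 5.43% − 0.16 × 8.9176% = 4.0032%
β_Sable = Cov / Var(R_m) = 0.04896 / 0.03124 = 1.5672
E(R_Sable) = R_f + β × MRP = 4.0032% + 1.5672 × 8.9176% = 17.98%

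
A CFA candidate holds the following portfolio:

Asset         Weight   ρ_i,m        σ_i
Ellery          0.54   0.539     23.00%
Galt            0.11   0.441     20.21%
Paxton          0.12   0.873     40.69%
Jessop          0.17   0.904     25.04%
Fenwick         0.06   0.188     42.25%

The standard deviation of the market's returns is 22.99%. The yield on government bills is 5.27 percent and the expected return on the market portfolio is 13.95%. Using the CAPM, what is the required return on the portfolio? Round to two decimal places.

β_Ellery = 0.539 × 23.00% / 22.99% = 0.5392
β_Galt = 0.441 × 20.21% / 22.99% = 0.3877
β_Paxton = 0.873 × 40.69% / 22.99% = 1.5451
β_Jessop = 0.904 × 25.04% / 22.99% = 0.9846
β_Fenwick = 0.188 × 42.25% / 22.99% = 0.3455
β_P = Σ w_i β_i = 0.54×0.5392 + 0.11×0.3877 + 0.12×1.5451 + 0.17×0.9846 + 0.06×0.3455 = 0.7073
MRP = 13.95% − 5.27% = 8.68%
E(R_P) = R_f + β_P × MRP = 5.27% + 0.7073 × 8.68% = 11.41%

11.41%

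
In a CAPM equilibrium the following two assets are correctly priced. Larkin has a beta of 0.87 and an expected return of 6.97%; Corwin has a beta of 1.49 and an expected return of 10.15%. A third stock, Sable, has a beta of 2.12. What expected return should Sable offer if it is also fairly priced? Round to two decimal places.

MRP (SML slope) = (10.15% − 6.97%) / (1.49 − 0.87) = 3.18% / 0.62 = 5.1290%
R_f (intercept) = 6.97% − 0.87 × 5.1290% = 2.5078%
E(R_Sable) = R_f + β × MRP = 2.5078% + 2.12 × 5.1290% = 13.38%

13.38%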